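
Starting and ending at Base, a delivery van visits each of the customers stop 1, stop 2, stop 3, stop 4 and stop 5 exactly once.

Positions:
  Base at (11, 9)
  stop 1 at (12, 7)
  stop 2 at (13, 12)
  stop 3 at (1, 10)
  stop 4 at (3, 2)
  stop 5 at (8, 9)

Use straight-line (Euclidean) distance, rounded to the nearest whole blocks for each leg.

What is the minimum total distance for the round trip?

With 5 stops there are 5!/2 = 60 distinct round trips (a route and its reverse cost the same).
Base-stop 1-stop 2-stop 3-stop 4-stop 5-Base: 2+5+12+8+9+3 = 39
Base-stop 1-stop 2-stop 3-stop 5-stop 4-Base: 2+5+12+7+9+11 = 46
Base-stop 1-stop 2-stop 4-stop 3-stop 5-Base: 2+5+14+8+7+3 = 39
Base-stop 1-stop 2-stop 4-stop 5-stop 3-Base: 2+5+14+9+7+10 = 47
Base-stop 1-stop 2-stop 5-stop 3-stop 4-Base: 2+5+6+7+8+11 = 39
Base-stop 1-stop 2-stop 5-stop 4-stop 3-Base: 2+5+6+9+8+10 = 40
Base-stop 1-stop 3-stop 2-stop 4-stop 5-Base: 2+11+12+14+9+3 = 51
Base-stop 1-stop 3-stop 2-stop 5-stop 4-Base: 2+11+12+6+9+11 = 51
Base-stop 1-stop 3-stop 4-stop 2-stop 5-Base: 2+11+8+14+6+3 = 44
Base-stop 1-stop 3-stop 4-stop 5-stop 2-Base: 2+11+8+9+6+4 = 40
Base-stop 1-stop 3-stop 5-stop 2-stop 4-Base: 2+11+7+6+14+11 = 51
Base-stop 1-stop 3-stop 5-stop 4-stop 2-Base: 2+11+7+9+14+4 = 47
Base-stop 1-stop 4-stop 2-stop 3-stop 5-Base: 2+10+14+12+7+3 = 48
Base-stop 1-stop 4-stop 2-stop 5-stop 3-Base: 2+10+14+6+7+10 = 49
… (46 more)
Base-stop 1-stop 4-stop 3-stop 5-stop 2-Base: 2+10+8+7+6+4 = 37  ← best
The minimum is 37.
One optimal route: Base → stop 1 → stop 4 → stop 3 → stop 5 → stop 2 → Base (or its reverse).

37 blocks — the shortest possible round trip.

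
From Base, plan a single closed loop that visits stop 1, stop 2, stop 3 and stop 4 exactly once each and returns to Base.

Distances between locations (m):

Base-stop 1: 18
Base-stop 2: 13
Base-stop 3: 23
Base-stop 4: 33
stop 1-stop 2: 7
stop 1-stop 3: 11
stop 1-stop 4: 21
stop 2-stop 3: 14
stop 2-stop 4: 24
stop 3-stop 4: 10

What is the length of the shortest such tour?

With 4 stops there are 4!/2 = 12 distinct round trips (a route and its reverse cost the same).
Base - stop 1 - stop 2 - stop 3 - stop 4 - Base: 18+7+14+10+33 = 82
Base - stop 1 - stop 2 - stop 4 - stop 3 - Base: 18+7+24+10+23 = 82
Base - stop 1 - stop 3 - stop 2 - stop 4 - Base: 18+11+14+24+33 = 100
Base - stop 1 - stop 3 - stop 4 - stop 2 - Base: 18+11+10+24+13 = 76
Base - stop 1 - stop 4 - stop 2 - stop 3 - Base: 18+21+24+14+23 = 100
Base - stop 1 - stop 4 - stop 3 - stop 2 - Base: 18+21+10+14+13 = 76
Base - stop 2 - stop 1 - stop 3 - stop 4 - Base: 13+7+11+10+33 = 74
Base - stop 2 - stop 1 - stop 4 - stop 3 - Base: 13+7+21+10+23 = 74
Base - stop 2 - stop 3 - stop 1 - stop 4 - Base: 13+14+11+21+33 = 92
Base - stop 2 - stop 4 - stop 1 - stop 3 - Base: 13+24+21+11+23 = 92
Base - stop 3 - stop 1 - stop 2 - stop 4 - Base: 23+11+7+24+33 = 98
Base - stop 3 - stop 2 - stop 1 - stop 4 - Base: 23+14+7+21+33 = 98
The minimum is 74.
One optimal route: Base → stop 2 → stop 1 → stop 3 → stop 4 → Base (or its reverse).

Shortest round trip = 74 m.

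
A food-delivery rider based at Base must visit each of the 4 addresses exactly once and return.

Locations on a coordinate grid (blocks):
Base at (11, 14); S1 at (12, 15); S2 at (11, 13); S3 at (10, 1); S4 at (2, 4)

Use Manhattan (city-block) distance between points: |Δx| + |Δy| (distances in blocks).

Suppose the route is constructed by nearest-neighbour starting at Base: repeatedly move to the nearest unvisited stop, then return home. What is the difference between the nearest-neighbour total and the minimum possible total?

The nearest-neighbour route is 2 blocks longer than optimal.

From Base: S2=1, S1=2, S3=14, S4=19 → choose S2 (1).
From S2: S1=3, S3=13, S4=18 → choose S1 (3).
From S1: S3=16, S4=21 → choose S3 (16).
From S3: S4=11 → choose S4 (11).
NN route Base → S2 → S1 → S3 → S4 → Base costs 50.
Optimal: Base → S1 → S2 → S3 → S4 → Base costs 48 (by enumerating all 12 distinct tours).
Excess = 50 − 48 = 2.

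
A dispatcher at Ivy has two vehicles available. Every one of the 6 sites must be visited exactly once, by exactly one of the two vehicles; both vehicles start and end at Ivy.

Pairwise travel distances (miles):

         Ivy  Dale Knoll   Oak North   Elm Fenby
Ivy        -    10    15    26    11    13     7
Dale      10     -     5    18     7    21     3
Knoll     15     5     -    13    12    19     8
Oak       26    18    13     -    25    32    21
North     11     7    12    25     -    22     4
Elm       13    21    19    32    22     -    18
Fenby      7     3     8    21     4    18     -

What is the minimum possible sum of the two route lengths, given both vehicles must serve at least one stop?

Check every non-empty split of the stops between the two vehicles; for each half take its own optimal tour:
  {Dale} + {Knoll, Oak, North, Elm, Fenby}: 20 + 81 = 101
  {Knoll} + {Dale, Oak, North, Elm, Fenby}: 30 + 81 = 111
  {Dale, Knoll} + {Oak, North, Elm, Fenby}: 30 + 81 = 111
  {Oak} + {Dale, Knoll, North, Elm, Fenby}: 52 + 55 = 107
  {Dale, Oak} + {Knoll, North, Elm, Fenby}: 54 + 55 = 109
  {Knoll, Oak} + {Dale, North, Elm, Fenby}: 54 + 52 = 106
  … (31 splits in total)
  {Elm} + {Dale, Knoll, Oak, North, Fenby}: 26 + 62 = 88  ← best
Best: vehicle 1 Ivy → Elm → Ivy = 26; vehicle 2 Ivy → Oak → Knoll → Dale → North → Fenby → Ivy = 62; combined 88.

Minimum combined distance: 88 miles.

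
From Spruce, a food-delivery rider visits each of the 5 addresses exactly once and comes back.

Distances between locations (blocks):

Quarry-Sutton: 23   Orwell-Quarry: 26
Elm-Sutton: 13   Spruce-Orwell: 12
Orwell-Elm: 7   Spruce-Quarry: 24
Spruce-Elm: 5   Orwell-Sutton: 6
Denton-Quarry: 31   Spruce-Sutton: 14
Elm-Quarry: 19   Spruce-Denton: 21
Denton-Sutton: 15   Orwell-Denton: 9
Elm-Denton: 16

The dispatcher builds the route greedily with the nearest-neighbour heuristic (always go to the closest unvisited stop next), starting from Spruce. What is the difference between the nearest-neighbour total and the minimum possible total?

5 blocks longer than the optimal tour.

From Spruce: Elm=5, Orwell=12, Sutton=14, Denton=21, Quarry=24 → choose Elm (5).
From Elm: Orwell=7, Sutton=13, Denton=16, Quarry=19 → choose Orwell (7).
From Orwell: Sutton=6, Denton=9, Quarry=26 → choose Sutton (6).
From Sutton: Denton=15, Quarry=23 → choose Denton (15).
From Denton: Quarry=31 → choose Quarry (31).
NN route Spruce → Elm → Orwell → Sutton → Denton → Quarry → Spruce costs 88.
Optimal: Spruce → Orwell → Denton → Sutton → Quarry → Elm → Spruce costs 83 (by enumerating all 60 distinct tours).
Excess = 88 − 83 = 5.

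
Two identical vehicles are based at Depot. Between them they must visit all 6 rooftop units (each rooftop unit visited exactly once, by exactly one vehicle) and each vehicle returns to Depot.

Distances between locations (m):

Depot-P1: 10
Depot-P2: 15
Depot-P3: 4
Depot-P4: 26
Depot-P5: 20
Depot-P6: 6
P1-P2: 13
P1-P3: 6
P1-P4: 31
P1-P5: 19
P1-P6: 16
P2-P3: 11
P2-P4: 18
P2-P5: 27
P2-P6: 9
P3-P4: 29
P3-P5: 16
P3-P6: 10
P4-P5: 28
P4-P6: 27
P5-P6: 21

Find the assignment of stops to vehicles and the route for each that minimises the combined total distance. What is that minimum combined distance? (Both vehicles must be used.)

Minimum combined distance: 98 m.

There are 2^5 − 1 = 31 ways to divide the 6 stops into two non-empty groups. For each, the best each vehicle can do is its own shortest tour through its group:
  {P1} + {P2, P3, P4, P5, P6}: 20 + 81 = 101
  {P2} + {P1, P3, P4, P5, P6}: 30 + 90 = 120
  {P1, P2} + {P3, P4, P5, P6}: 38 + 81 = 119
  {P3} + {P1, P2, P4, P5, P6}: 8 + 90 = 98
  {P1, P3} + {P2, P4, P5, P6}: 20 + 81 = 101
  {P2, P3} + {P1, P4, P5, P6}: 30 + 90 = 120
  … (31 splits in total)
Best: vehicle 1 Depot → P3 → Depot = 8; vehicle 2 Depot → P1 → P5 → P4 → P2 → P6 → Depot = 90; combined 98.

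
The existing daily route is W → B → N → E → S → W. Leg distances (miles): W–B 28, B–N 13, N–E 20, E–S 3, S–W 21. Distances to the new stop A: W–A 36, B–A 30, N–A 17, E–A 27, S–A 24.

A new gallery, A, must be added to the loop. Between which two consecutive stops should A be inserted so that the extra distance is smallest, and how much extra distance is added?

Insertion cost between consecutive stops i–j is d(i,A) + d(A,j) − d(i,j):
  between W and B: 36 + 30 − 28 = 38
  between B and N: 30 + 17 − 13 = 34
  between N and E: 17 + 27 − 20 = 24
  between E and S: 27 + 24 − 3 = 48
  between S and W: 24 + 36 − 21 = 39
Cheapest insertion is between N and E, adding 24.
New total = 85 + 24 = 109.

+24 miles — insert A between N and E.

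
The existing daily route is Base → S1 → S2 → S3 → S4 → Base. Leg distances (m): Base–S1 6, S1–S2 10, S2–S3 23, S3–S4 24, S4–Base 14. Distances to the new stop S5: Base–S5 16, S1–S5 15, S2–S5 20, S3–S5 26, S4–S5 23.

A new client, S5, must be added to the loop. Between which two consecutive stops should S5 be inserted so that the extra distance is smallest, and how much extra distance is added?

Insertion cost between consecutive stops i–j is d(i,S5) + d(S5,j) − d(i,j):
  between Base and S1: 16 + 15 − 6 = 25
  between S1 and S2: 15 + 20 − 10 = 25
  between S2 and S3: 20 + 26 − 23 = 23
  between S3 and S4: 26 + 23 − 24 = 25
  between S4 and Base: 23 + 16 − 14 = 25
Cheapest insertion is between S2 and S3, adding 23.
New total = 77 + 23 = 100.

+23 m — insert S5 between S2 and S3.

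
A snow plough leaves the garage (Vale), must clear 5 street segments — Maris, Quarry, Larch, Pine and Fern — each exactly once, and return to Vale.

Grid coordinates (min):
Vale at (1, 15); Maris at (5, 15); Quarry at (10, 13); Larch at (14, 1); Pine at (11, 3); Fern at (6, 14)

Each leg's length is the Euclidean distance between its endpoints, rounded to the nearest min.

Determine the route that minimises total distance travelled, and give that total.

42 min — the shortest possible round trip.

Vale-Maris-Quarry-Larch-Pine-Fern-Vale: 4+5+13+4+12+5 = 43
Vale-Maris-Quarry-Larch-Fern-Pine-Vale: 4+5+13+15+12+16 = 65
Vale-Maris-Quarry-Pine-Larch-Fern-Vale: 4+5+10+4+15+5 = 43
Vale-Maris-Quarry-Pine-Fern-Larch-Vale: 4+5+10+12+15+19 = 65
Vale-Maris-Quarry-Fern-Larch-Pine-Vale: 4+5+4+15+4+16 = 48
Vale-Maris-Quarry-Fern-Pine-Larch-Vale: 4+5+4+12+4+19 = 48
Vale-Maris-Larch-Quarry-Pine-Fern-Vale: 4+17+13+10+12+5 = 61
Vale-Maris-Larch-Quarry-Fern-Pine-Vale: 4+17+13+4+12+16 = 66
Vale-Maris-Larch-Pine-Quarry-Fern-Vale: 4+17+4+10+4+5 = 44
Vale-Maris-Larch-Pine-Fern-Quarry-Vale: 4+17+4+12+4+9 = 50
Vale-Maris-Larch-Fern-Quarry-Pine-Vale: 4+17+15+4+10+16 = 66
Vale-Maris-Larch-Fern-Pine-Quarry-Vale: 4+17+15+12+10+9 = 67
Vale-Maris-Pine-Quarry-Larch-Fern-Vale: 4+13+10+13+15+5 = 60
Vale-Maris-Pine-Quarry-Fern-Larch-Vale: 4+13+10+4+15+19 = 65
… (46 more)
Vale-Maris-Fern-Quarry-Larch-Pine-Vale: 4+1+4+13+4+16 = 42  ← best
The minimum is 42.
One optimal route: Vale → Maris → Fern → Quarry → Larch → Pine → Vale (or its reverse).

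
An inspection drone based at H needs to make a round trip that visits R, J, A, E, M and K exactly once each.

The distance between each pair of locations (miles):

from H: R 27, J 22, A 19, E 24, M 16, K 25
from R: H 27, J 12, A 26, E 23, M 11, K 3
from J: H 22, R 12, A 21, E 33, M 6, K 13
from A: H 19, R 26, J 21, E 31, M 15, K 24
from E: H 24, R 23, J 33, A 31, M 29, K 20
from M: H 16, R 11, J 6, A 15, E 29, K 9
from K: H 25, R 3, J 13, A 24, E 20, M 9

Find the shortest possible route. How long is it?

99 miles — the shortest possible round trip.

H - R - J - A - E - M - K - H: 27+12+21+31+29+9+25 = 154
H - R - J - A - E - K - M - H: 27+12+21+31+20+9+16 = 136
H - R - J - A - M - E - K - H: 27+12+21+15+29+20+25 = 149
H - R - J - A - M - K - E - H: 27+12+21+15+9+20+24 = 128
H - R - J - A - K - E - M - H: 27+12+21+24+20+29+16 = 149
H - R - J - A - K - M - E - H: 27+12+21+24+9+29+24 = 146
H - R - J - E - A - M - K - H: 27+12+33+31+15+9+25 = 152
H - R - J - E - A - K - M - H: 27+12+33+31+24+9+16 = 152
… (352 more)
H - A - M - J - R - K - E - H: 19+15+6+12+3+20+24 = 99  ← best
The minimum is 99.
One optimal route: H → A → M → J → R → K → E → H (or its reverse).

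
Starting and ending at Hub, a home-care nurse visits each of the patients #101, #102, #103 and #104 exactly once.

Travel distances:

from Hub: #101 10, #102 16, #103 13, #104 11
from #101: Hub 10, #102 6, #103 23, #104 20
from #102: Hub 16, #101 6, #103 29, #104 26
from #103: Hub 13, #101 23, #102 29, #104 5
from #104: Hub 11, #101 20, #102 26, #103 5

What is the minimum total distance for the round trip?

Minimum total distance: 60.

With 4 stops there are 4!/2 = 12 distinct round trips (a route and its reverse cost the same).
Hub-#101-#102-#103-#104-Hub: 10+6+29+5+11 = 61
Hub-#101-#102-#104-#103-Hub: 10+6+26+5+13 = 60
Hub-#101-#103-#102-#104-Hub: 10+23+29+26+11 = 99
Hub-#101-#103-#104-#102-Hub: 10+23+5+26+16 = 80
Hub-#101-#104-#102-#103-Hub: 10+20+26+29+13 = 98
Hub-#101-#104-#103-#102-Hub: 10+20+5+29+16 = 80
Hub-#102-#101-#103-#104-Hub: 16+6+23+5+11 = 61
Hub-#102-#101-#104-#103-Hub: 16+6+20+5+13 = 60
Hub-#102-#103-#101-#104-Hub: 16+29+23+20+11 = 99
Hub-#102-#104-#101-#103-Hub: 16+26+20+23+13 = 98
Hub-#103-#101-#102-#104-Hub: 13+23+6+26+11 = 79
Hub-#103-#102-#101-#104-Hub: 13+29+6+20+11 = 79
The minimum is 60.
One optimal route: Hub → #101 → #102 → #104 → #103 → Hub (or its reverse).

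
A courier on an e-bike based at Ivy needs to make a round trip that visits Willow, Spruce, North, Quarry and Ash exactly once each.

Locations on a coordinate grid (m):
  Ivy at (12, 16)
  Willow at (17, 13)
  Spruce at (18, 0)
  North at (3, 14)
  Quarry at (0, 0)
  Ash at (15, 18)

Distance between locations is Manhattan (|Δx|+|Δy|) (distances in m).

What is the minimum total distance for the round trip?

Ivy-Willow-Spruce-North-Quarry-Ash-Ivy: 8+14+29+17+33+5 = 106
Ivy-Willow-Spruce-North-Ash-Quarry-Ivy: 8+14+29+16+33+28 = 128
Ivy-Willow-Spruce-Quarry-North-Ash-Ivy: 8+14+18+17+16+5 = 78
Ivy-Willow-Spruce-Quarry-Ash-North-Ivy: 8+14+18+33+16+11 = 100
Ivy-Willow-Spruce-Ash-North-Quarry-Ivy: 8+14+21+16+17+28 = 104
Ivy-Willow-Spruce-Ash-Quarry-North-Ivy: 8+14+21+33+17+11 = 104
Ivy-Willow-North-Spruce-Quarry-Ash-Ivy: 8+15+29+18+33+5 = 108
Ivy-Willow-North-Spruce-Ash-Quarry-Ivy: 8+15+29+21+33+28 = 134
Ivy-Willow-North-Quarry-Spruce-Ash-Ivy: 8+15+17+18+21+5 = 84
Ivy-Willow-North-Quarry-Ash-Spruce-Ivy: 8+15+17+33+21+22 = 116
Ivy-Willow-North-Ash-Spruce-Quarry-Ivy: 8+15+16+21+18+28 = 106
Ivy-Willow-North-Ash-Quarry-Spruce-Ivy: 8+15+16+33+18+22 = 112
Ivy-Willow-Quarry-Spruce-North-Ash-Ivy: 8+30+18+29+16+5 = 106
Ivy-Willow-Quarry-Spruce-Ash-North-Ivy: 8+30+18+21+16+11 = 104
… (46 more)
Ivy-North-Quarry-Spruce-Willow-Ash-Ivy: 11+17+18+14+7+5 = 72  ← best
The minimum is 72.
One optimal route: Ivy → North → Quarry → Spruce → Willow → Ash → Ivy (or its reverse).

72 m — the shortest possible round trip.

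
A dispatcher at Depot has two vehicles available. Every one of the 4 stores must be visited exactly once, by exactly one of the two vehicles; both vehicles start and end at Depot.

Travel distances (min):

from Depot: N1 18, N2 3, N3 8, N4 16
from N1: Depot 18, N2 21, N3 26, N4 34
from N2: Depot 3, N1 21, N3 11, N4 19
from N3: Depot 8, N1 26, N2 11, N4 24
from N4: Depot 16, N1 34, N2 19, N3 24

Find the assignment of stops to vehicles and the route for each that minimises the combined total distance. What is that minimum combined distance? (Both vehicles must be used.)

There are 2^3 − 1 = 7 ways to divide the 4 stops into two non-empty groups. For each, the best each vehicle can do is its own shortest tour through its group:
  {N1} + {N2, N3, N4}: 36 + 54 = 90
  {N2} + {N1, N3, N4}: 6 + 84 = 90
  {N1, N2} + {N3, N4}: 42 + 48 = 90
  {N3} + {N1, N2, N4}: 16 + 74 = 90
  {N1, N3} + {N2, N4}: 52 + 38 = 90
  {N2, N3} + {N1, N4}: 22 + 68 = 90
  … (7 splits in total)
Best: vehicle 1 Depot → N1 → Depot = 36; vehicle 2 Depot → N2 → N3 → N4 → Depot = 54; combined 90.

90 min — the smallest possible combined total.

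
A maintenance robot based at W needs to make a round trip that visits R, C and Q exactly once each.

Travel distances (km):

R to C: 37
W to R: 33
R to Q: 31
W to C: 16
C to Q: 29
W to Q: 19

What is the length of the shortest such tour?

There are 3 distinct closed tours to check (reversals are equivalent).
W-R-C-Q-W: 33+37+29+19 = 118
W-R-Q-C-W: 33+31+29+16 = 109
W-C-R-Q-W: 16+37+31+19 = 103
The minimum is 103.
One optimal route: W → C → R → Q → W (or its reverse).

Minimum total distance: 103 km.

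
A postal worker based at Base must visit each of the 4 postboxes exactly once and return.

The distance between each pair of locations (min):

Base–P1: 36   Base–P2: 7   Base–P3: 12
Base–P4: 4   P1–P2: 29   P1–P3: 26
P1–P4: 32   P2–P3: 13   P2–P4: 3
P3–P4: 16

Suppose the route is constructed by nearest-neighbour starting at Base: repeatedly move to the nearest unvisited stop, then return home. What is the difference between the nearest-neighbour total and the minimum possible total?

The nearest-neighbour route is 8 min longer than optimal.

Base: P4=4, P2=7, P3=12, P1=36 ⇒ P4
P4: P2=3, P3=16, P1=32 ⇒ P2
P2: P3=13, P1=29 ⇒ P3
P3: P1=26 ⇒ P1
NN route Base → P4 → P2 → P3 → P1 → Base costs 82.
Optimal: Base → P3 → P1 → P2 → P4 → Base costs 74 (by enumerating all 12 distinct tours).
Excess = 82 − 74 = 8.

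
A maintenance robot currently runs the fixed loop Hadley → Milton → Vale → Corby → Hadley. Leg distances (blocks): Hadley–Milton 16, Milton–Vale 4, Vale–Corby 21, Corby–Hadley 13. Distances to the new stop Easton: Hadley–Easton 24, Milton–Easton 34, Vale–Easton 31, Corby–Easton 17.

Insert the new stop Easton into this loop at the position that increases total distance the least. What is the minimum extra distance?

+27 blocks — insert Easton between Vale and Corby.

Insertion cost between consecutive stops i–j is d(i,Easton) + d(Easton,j) − d(i,j):
  between Hadley and Milton: 24 + 34 − 16 = 42
  between Milton and Vale: 34 + 31 − 4 = 61
  between Vale and Corby: 31 + 17 − 21 = 27
  between Corby and Hadley: 17 + 24 − 13 = 28
Cheapest insertion is between Vale and Corby, adding 27.
New total = 54 + 27 = 81.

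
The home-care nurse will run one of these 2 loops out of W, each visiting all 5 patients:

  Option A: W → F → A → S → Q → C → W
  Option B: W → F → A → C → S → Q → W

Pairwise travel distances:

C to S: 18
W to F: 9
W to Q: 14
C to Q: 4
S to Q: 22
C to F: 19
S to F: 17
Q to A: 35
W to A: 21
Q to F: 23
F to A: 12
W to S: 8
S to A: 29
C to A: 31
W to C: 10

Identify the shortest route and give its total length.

86 — Option A is the shortest.

Option A: 9 + 12 + 29 + 22 + 4 + 10 = 86
Option B: 9 + 12 + 31 + 18 + 22 + 14 = 106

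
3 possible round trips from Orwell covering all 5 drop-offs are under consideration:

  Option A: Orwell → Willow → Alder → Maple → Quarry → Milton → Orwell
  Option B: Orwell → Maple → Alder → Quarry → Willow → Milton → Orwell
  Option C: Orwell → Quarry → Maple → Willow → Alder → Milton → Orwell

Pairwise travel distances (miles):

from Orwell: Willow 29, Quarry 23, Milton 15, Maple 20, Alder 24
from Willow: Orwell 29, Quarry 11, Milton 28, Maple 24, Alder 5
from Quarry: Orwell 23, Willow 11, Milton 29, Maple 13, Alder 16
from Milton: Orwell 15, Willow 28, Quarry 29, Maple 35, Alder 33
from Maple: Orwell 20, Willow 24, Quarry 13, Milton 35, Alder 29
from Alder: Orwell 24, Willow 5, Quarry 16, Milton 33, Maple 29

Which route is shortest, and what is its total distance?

113 miles — Option C is the shortest.

Option A: 29 + 5 + 29 + 13 + 29 + 15 = 120
Option B: 20 + 29 + 16 + 11 + 28 + 15 = 119
Option C: 23 + 13 + 24 + 5 + 33 + 15 = 113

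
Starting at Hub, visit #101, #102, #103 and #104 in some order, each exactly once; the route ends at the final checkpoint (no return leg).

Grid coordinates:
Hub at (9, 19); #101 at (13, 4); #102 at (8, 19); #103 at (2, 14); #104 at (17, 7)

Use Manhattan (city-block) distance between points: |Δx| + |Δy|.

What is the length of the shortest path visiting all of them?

There are 4! = 24 possible orderings.
Hub - #101 - #102 - #103 - #104: 19+20+11+22 = 72
Hub - #101 - #102 - #104 - #103: 19+20+21+22 = 82
Hub - #101 - #103 - #102 - #104: 19+21+11+21 = 72
Hub - #101 - #103 - #104 - #102: 19+21+22+21 = 83
Hub - #101 - #104 - #102 - #103: 19+7+21+11 = 58
Hub - #101 - #104 - #103 - #102: 19+7+22+11 = 59
Hub - #102 - #101 - #103 - #104: 1+20+21+22 = 64
Hub - #102 - #101 - #104 - #103: 1+20+7+22 = 50
Hub - #102 - #103 - #101 - #104: 1+11+21+7 = 40
Hub - #102 - #103 - #104 - #101: 1+11+22+7 = 41
Hub - #102 - #104 - #101 - #103: 1+21+7+21 = 50
Hub - #102 - #104 - #103 - #101: 1+21+22+21 = 65
Hub - #103 - #101 - #102 - #104: 12+21+20+21 = 74
Hub - #103 - #101 - #104 - #102: 12+21+7+21 = 61
… (10 more)
The minimum is 40.
One shortest path: Hub → #102 → #103 → #101 → #104.

Shortest open route: 40.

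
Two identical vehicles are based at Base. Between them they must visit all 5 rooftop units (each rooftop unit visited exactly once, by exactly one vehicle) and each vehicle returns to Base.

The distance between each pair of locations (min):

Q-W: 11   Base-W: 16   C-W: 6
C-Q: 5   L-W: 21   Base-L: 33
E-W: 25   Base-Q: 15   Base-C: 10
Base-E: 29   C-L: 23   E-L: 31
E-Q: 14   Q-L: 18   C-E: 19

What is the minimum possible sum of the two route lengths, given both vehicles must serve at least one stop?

Minimum combined distance: 117 min.

Try each way of splitting the stops between the two vehicles (each non-empty) and, for each split, find the best tour for each vehicle:
  {C} + {E, Q, L, W}: 20 + 97 = 117
  {E} + {C, Q, L, W}: 58 + 70 = 128
  {C, E} + {Q, L, W}: 58 + 70 = 128
  {Q} + {C, E, L, W}: 30 + 97 = 127
  {C, Q} + {E, L, W}: 30 + 97 = 127
  {E, Q} + {C, L, W}: 58 + 70 = 128
  … (15 splits in total)
Best: vehicle 1 Base → C → Base = 20; vehicle 2 Base → Q → E → L → W → Base = 97; combined 117.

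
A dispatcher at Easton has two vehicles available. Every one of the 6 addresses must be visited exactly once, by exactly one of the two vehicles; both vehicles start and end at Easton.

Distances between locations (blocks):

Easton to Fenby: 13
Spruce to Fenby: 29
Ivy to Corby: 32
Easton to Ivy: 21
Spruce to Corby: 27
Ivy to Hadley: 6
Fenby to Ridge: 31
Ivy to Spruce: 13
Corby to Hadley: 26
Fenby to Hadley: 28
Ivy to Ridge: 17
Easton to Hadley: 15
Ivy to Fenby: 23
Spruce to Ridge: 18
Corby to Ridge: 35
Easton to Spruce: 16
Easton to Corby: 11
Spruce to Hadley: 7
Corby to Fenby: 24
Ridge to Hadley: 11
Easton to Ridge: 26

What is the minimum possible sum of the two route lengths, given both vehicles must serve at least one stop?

Try each way of splitting the stops between the two vehicles (each non-empty) and, for each split, find the best tour for each vehicle:
  {Ivy} + {Spruce, Corby, Fenby, Ridge, Hadley}: 42 + 100 = 142
  {Spruce} + {Ivy, Corby, Fenby, Ridge, Hadley}: 32 + 99 = 131
  {Ivy, Spruce} + {Corby, Fenby, Ridge, Hadley}: 50 + 92 = 142
  {Corby} + {Ivy, Spruce, Fenby, Ridge, Hadley}: 22 + 87 = 109
  {Ivy, Corby} + {Spruce, Fenby, Ridge, Hadley}: 64 + 78 = 142
  {Spruce, Corby} + {Ivy, Fenby, Ridge, Hadley}: 54 + 79 = 133
  … (31 splits in total)
Best: vehicle 1 Easton → Corby → Easton = 22; vehicle 2 Easton → Spruce → Ridge → Hadley → Ivy → Fenby → Easton = 87; combined 109.

Minimum combined distance: 109 blocks.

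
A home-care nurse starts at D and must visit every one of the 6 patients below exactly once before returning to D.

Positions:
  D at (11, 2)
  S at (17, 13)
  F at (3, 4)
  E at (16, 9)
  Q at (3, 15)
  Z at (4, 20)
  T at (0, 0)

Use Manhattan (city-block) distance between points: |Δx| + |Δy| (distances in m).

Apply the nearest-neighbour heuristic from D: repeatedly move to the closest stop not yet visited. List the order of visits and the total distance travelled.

From D: distances to unvisited — F=10, E=12, T=13, S=17, Q=21, Z=25. Nearest is F (10).
From F: distances to unvisited — T=7, Q=11, Z=17, E=18, S=23. Nearest is T (7).
From T: distances to unvisited — Q=18, Z=24, E=25, S=30. Nearest is Q (18).
From Q: distances to unvisited — Z=6, S=16, E=19. Nearest is Z (6).
From Z: distances to unvisited — S=20, E=23. Nearest is S (20).
From S: distances to unvisited — E=5. Nearest is E (5).
Return E→D: 12.
Total = 10 + 7 + 18 + 6 + 20 + 5 + 12 = 78.

78 m along D → F → T → Q → Z → S → E → D.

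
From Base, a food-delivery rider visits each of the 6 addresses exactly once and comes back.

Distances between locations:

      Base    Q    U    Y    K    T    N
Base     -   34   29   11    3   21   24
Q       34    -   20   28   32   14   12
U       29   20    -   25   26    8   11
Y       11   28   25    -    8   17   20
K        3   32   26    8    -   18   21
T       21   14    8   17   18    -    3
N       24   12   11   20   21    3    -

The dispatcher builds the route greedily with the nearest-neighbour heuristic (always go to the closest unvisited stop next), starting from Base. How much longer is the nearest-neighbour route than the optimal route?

From Base: K=3, Y=11, T=21, N=24, U=29, Q=34 → choose K (3).
From K: Y=8, T=18, N=21, U=26, Q=32 → choose Y (8).
From Y: T=17, N=20, U=25, Q=28 → choose T (17).
From T: N=3, U=8, Q=14 → choose N (3).
From N: U=11, Q=12 → choose U (11).
From U: Q=20 → choose Q (20).
NN route Base → K → Y → T → N → U → Q → Base costs 96.
Optimal: Base → U → T → N → Q → Y → K → Base costs 91 (by enumerating all 360 distinct tours).
Excess = 96 − 91 = 5.

Excess over optimum: 5.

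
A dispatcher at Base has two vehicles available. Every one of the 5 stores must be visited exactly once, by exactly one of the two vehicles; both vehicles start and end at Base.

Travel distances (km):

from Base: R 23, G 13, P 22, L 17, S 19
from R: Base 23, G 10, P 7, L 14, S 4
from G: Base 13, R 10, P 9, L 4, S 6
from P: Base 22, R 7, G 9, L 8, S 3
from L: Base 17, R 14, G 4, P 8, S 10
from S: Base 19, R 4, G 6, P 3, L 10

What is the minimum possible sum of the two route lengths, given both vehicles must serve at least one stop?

81 km — the smallest possible combined total.

Check every non-empty split of the stops between the two vehicles; for each half take its own optimal tour:
  {R} + {G, P, L, S}: 46 + 47 = 93
  {G} + {R, P, L, S}: 26 + 55 = 81
  {R, G} + {P, L, S}: 46 + 47 = 93
  {P} + {R, G, L, S}: 44 + 54 = 98
  {R, P} + {G, L, S}: 52 + 46 = 98
  {G, P} + {R, L, S}: 44 + 54 = 98
  … (15 splits in total)
Best: vehicle 1 Base → G → Base = 26; vehicle 2 Base → R → S → P → L → Base = 55; combined 81.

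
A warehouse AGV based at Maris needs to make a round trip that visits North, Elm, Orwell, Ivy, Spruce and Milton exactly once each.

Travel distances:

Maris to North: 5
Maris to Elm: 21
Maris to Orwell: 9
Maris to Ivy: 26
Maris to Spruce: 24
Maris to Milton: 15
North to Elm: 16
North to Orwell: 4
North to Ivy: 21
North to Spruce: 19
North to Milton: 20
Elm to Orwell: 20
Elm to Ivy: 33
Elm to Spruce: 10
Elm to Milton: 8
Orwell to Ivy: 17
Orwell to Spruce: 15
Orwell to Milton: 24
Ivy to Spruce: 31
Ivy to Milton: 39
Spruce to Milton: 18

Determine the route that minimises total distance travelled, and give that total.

Maris - North - Elm - Orwell - Ivy - Spruce - Milton - Maris: 5+16+20+17+31+18+15 = 122
Maris - North - Elm - Orwell - Ivy - Milton - Spruce - Maris: 5+16+20+17+39+18+24 = 139
Maris - North - Elm - Orwell - Spruce - Ivy - Milton - Maris: 5+16+20+15+31+39+15 = 141
Maris - North - Elm - Orwell - Spruce - Milton - Ivy - Maris: 5+16+20+15+18+39+26 = 139
Maris - North - Elm - Orwell - Milton - Ivy - Spruce - Maris: 5+16+20+24+39+31+24 = 159
Maris - North - Elm - Orwell - Milton - Spruce - Ivy - Maris: 5+16+20+24+18+31+26 = 140
Maris - North - Elm - Ivy - Orwell - Spruce - Milton - Maris: 5+16+33+17+15+18+15 = 119
Maris - North - Elm - Ivy - Orwell - Milton - Spruce - Maris: 5+16+33+17+24+18+24 = 137
… (352 more)
Maris - North - Orwell - Ivy - Spruce - Elm - Milton - Maris: 5+4+17+31+10+8+15 = 90  ← best
The minimum is 90.
One optimal route: Maris → North → Orwell → Ivy → Spruce → Elm → Milton → Maris (or its reverse).

Shortest round trip = 90.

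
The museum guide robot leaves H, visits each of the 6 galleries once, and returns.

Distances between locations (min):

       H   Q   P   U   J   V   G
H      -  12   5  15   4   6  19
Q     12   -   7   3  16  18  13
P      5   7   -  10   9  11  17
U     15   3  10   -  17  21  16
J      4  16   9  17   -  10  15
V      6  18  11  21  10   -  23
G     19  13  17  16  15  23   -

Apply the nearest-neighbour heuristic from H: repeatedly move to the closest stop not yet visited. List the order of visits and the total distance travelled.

Total distance 68 min via the nearest-neighbour route H → J → P → Q → U → G → V → H.

H → [J:4 / P:5 / V:6 / Q:12 / U:15 / G:19] → J (4)
J → [P:9 / V:10 / G:15 / Q:16 / U:17] → P (9)
P → [Q:7 / U:10 / V:11 / G:17] → Q (7)
Q → [U:3 / G:13 / V:18] → U (3)
U → [G:16 / V:21] → G (16)
G → [V:23] → V (23)
Return V→H: 6.
Total = 4 + 9 + 7 + 3 + 16 + 23 + 6 = 68.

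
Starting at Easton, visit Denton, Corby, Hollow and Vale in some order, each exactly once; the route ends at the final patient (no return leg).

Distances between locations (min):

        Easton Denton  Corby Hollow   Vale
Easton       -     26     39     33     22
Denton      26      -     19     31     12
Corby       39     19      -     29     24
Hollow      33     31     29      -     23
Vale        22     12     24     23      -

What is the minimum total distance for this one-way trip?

There are 4! = 24 possible orderings.
Easton→Denton→Corby→Hollow→Vale: 26+19+29+23 = 97
Easton→Denton→Corby→Vale→Hollow: 26+19+24+23 = 92
Easton→Denton→Hollow→Corby→Vale: 26+31+29+24 = 110
Easton→Denton→Hollow→Vale→Corby: 26+31+23+24 = 104
Easton→Denton→Vale→Corby→Hollow: 26+12+24+29 = 91
Easton→Denton→Vale→Hollow→Corby: 26+12+23+29 = 90
Easton→Corby→Denton→Hollow→Vale: 39+19+31+23 = 112
Easton→Corby→Denton→Vale→Hollow: 39+19+12+23 = 93
Easton→Corby→Hollow→Denton→Vale: 39+29+31+12 = 111
Easton→Corby→Hollow→Vale→Denton: 39+29+23+12 = 103
Easton→Corby→Vale→Denton→Hollow: 39+24+12+31 = 106
Easton→Corby→Vale→Hollow→Denton: 39+24+23+31 = 117
Easton→Hollow→Denton→Corby→Vale: 33+31+19+24 = 107
Easton→Hollow→Denton→Vale→Corby: 33+31+12+24 = 100
… (10 more)
Easton→Vale→Denton→Corby→Hollow: 22+12+19+29 = 82  ← best
The minimum is 82.
One shortest path: Easton → Vale → Denton → Corby → Hollow.

Shortest open route: 82 min.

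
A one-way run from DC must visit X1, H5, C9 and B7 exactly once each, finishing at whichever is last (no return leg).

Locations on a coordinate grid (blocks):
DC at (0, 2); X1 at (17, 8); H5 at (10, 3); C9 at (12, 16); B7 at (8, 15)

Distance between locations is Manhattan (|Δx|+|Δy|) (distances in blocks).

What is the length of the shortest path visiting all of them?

Minimum one-way distance = 41 blocks.

There are 4! = 24 possible orderings.
DC → X1 → H5 → C9 → B7: 23+12+15+5 = 55
DC → X1 → H5 → B7 → C9: 23+12+14+5 = 54
DC → X1 → C9 → H5 → B7: 23+13+15+14 = 65
DC → X1 → C9 → B7 → H5: 23+13+5+14 = 55
DC → X1 → B7 → H5 → C9: 23+16+14+15 = 68
DC → X1 → B7 → C9 → H5: 23+16+5+15 = 59
DC → H5 → X1 → C9 → B7: 11+12+13+5 = 41
DC → H5 → X1 → B7 → C9: 11+12+16+5 = 44
DC → H5 → C9 → X1 → B7: 11+15+13+16 = 55
DC → H5 → C9 → B7 → X1: 11+15+5+16 = 47
DC → H5 → B7 → X1 → C9: 11+14+16+13 = 54
DC → H5 → B7 → C9 → X1: 11+14+5+13 = 43
DC → C9 → X1 → H5 → B7: 26+13+12+14 = 65
DC → C9 → X1 → B7 → H5: 26+13+16+14 = 69
… (10 more)
The minimum is 41.
One shortest path: DC → H5 → X1 → C9 → B7.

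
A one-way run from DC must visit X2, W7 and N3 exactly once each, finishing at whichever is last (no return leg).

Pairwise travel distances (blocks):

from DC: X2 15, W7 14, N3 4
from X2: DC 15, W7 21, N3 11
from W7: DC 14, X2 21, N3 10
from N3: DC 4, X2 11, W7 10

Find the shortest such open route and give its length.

35 blocks — the minimum one-way total.

There are 3! = 6 possible orderings.
DC→X2→W7→N3: 15+21+10 = 46
DC→X2→N3→W7: 15+11+10 = 36
DC→W7→X2→N3: 14+21+11 = 46
DC→W7→N3→X2: 14+10+11 = 35
DC→N3→X2→W7: 4+11+21 = 36
DC→N3→W7→X2: 4+10+21 = 35
The minimum is 35.
One shortest path: DC → W7 → N3 → X2.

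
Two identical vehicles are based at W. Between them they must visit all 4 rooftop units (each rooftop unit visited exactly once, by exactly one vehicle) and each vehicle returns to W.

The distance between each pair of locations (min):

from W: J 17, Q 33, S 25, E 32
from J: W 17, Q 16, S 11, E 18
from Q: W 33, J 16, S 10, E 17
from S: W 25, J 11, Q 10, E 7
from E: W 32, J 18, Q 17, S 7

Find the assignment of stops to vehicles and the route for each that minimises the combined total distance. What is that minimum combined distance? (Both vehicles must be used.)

Check every non-empty split of the stops between the two vehicles; for each half take its own optimal tour:
  {J} + {Q, S, E}: 34 + 82 = 116
  {Q} + {J, S, E}: 66 + 67 = 133
  {J, Q} + {S, E}: 66 + 64 = 130
  {S} + {J, Q, E}: 50 + 82 = 132
  {J, S} + {Q, E}: 53 + 82 = 135
  {Q, S} + {J, E}: 68 + 67 = 135
  … (7 splits in total)
Best: vehicle 1 W → J → W = 34; vehicle 2 W → Q → S → E → W = 82; combined 116.

Minimum combined distance: 116 min.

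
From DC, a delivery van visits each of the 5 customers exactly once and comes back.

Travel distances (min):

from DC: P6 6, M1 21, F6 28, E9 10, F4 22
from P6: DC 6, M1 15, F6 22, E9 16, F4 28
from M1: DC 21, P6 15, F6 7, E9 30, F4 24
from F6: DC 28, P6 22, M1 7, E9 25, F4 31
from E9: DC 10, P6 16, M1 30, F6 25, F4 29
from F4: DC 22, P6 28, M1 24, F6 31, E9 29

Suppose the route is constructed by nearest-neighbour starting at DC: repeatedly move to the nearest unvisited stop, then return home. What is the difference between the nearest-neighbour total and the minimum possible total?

From DC: P6=6, E9=10, M1=21, F4=22, F6=28 → choose P6 (6).
From P6: M1=15, E9=16, F6=22, F4=28 → choose M1 (15).
From M1: F6=7, F4=24, E9=30 → choose F6 (7).
From F6: E9=25, F4=31 → choose E9 (25).
From E9: F4=29 → choose F4 (29).
NN route DC → P6 → M1 → F6 → E9 → F4 → DC costs 104.
Optimal: DC → P6 → M1 → F6 → F4 → E9 → DC costs 98 (by enumerating all 60 distinct tours).
Excess = 104 − 98 = 6.

The nearest-neighbour route is 6 min longer than optimal.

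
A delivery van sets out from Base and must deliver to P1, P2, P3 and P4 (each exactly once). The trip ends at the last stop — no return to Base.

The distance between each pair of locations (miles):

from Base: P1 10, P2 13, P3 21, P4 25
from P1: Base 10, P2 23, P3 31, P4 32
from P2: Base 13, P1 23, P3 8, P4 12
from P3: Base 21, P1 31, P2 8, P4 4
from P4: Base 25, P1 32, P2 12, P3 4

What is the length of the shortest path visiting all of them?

There are 4! = 24 possible orderings.
Base - P1 - P2 - P3 - P4: 10+23+8+4 = 45
Base - P1 - P2 - P4 - P3: 10+23+12+4 = 49
Base - P1 - P3 - P2 - P4: 10+31+8+12 = 61
Base - P1 - P3 - P4 - P2: 10+31+4+12 = 57
Base - P1 - P4 - P2 - P3: 10+32+12+8 = 62
Base - P1 - P4 - P3 - P2: 10+32+4+8 = 54
Base - P2 - P1 - P3 - P4: 13+23+31+4 = 71
Base - P2 - P1 - P4 - P3: 13+23+32+4 = 72
Base - P2 - P3 - P1 - P4: 13+8+31+32 = 84
Base - P2 - P3 - P4 - P1: 13+8+4+32 = 57
Base - P2 - P4 - P1 - P3: 13+12+32+31 = 88
Base - P2 - P4 - P3 - P1: 13+12+4+31 = 60
Base - P3 - P1 - P2 - P4: 21+31+23+12 = 87
Base - P3 - P1 - P4 - P2: 21+31+32+12 = 96
… (10 more)
The minimum is 45.
One shortest path: Base → P1 → P2 → P3 → P4.

45 miles — the minimum one-way total.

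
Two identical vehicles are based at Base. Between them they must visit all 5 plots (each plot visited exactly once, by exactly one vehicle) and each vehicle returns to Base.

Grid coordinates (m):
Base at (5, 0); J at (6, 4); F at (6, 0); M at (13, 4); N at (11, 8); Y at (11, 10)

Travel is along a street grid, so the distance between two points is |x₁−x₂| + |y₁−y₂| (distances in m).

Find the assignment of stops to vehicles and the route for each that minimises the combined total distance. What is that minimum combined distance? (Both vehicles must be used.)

Minimum combined distance: 38 m.

There are 2^4 − 1 = 15 ways to divide the 5 stops into two non-empty groups. For each, the best each vehicle can do is its own shortest tour through its group:
  {J} + {F, M, N, Y}: 10 + 36 = 46
  {F} + {J, M, N, Y}: 2 + 36 = 38
  {J, F} + {M, N, Y}: 10 + 36 = 46
  {M} + {J, F, N, Y}: 24 + 32 = 56
  {J, M} + {F, N, Y}: 24 + 32 = 56
  {F, M} + {J, N, Y}: 24 + 32 = 56
  … (15 splits in total)
Best: vehicle 1 Base → F → Base = 2; vehicle 2 Base → J → M → N → Y → Base = 36; combined 38.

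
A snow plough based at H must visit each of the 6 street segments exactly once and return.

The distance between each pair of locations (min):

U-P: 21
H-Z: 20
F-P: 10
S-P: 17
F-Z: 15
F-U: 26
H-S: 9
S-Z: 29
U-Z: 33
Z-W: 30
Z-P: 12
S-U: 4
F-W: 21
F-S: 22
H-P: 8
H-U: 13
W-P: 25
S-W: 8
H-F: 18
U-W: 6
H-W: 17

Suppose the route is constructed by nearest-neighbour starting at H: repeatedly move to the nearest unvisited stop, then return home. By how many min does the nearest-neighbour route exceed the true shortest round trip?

From H: P=8, S=9, U=13, W=17, F=18, Z=20 → choose P (8).
From P: F=10, Z=12, S=17, U=21, W=25 → choose F (10).
From F: Z=15, W=21, S=22, U=26 → choose Z (15).
From Z: S=29, W=30, U=33 → choose S (29).
From S: U=4, W=8 → choose U (4).
From U: W=6 → choose W (6).
NN route H → P → F → Z → S → U → W → H costs 89.
Optimal: H → S → U → W → F → Z → P → H costs 75 (by enumerating all 360 distinct tours).
Excess = 89 − 75 = 14.

Excess over optimum: 14 min.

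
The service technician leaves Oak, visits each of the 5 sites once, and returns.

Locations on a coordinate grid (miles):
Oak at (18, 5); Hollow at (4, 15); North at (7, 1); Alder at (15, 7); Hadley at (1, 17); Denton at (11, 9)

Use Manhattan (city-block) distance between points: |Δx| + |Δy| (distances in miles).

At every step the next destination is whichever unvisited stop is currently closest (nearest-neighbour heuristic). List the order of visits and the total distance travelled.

Nearest-neighbour total = 74 miles; route Oak → Alder → Denton → North → Hollow → Hadley → Oak.

From Oak: distances to unvisited — Alder=5, Denton=11, North=15, Hollow=24, Hadley=29. Nearest is Alder (5).
From Alder: distances to unvisited — Denton=6, North=14, Hollow=19, Hadley=24. Nearest is Denton (6).
From Denton: distances to unvisited — North=12, Hollow=13, Hadley=18. Nearest is North (12).
From North: distances to unvisited — Hollow=17, Hadley=22. Nearest is Hollow (17).
From Hollow: distances to unvisited — Hadley=5. Nearest is Hadley (5).
Return Hadley→Oak: 29.
Total = 5 + 6 + 12 + 17 + 5 + 29 = 74.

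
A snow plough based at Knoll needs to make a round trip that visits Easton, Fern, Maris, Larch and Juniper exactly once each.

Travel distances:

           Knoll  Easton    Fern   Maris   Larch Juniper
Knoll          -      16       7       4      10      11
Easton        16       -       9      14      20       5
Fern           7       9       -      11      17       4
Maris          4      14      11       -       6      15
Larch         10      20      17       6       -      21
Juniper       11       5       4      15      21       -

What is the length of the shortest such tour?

Knoll-Easton-Fern-Maris-Larch-Juniper-Knoll: 16+9+11+6+21+11 = 74
Knoll-Easton-Fern-Maris-Juniper-Larch-Knoll: 16+9+11+15+21+10 = 82
Knoll-Easton-Fern-Larch-Maris-Juniper-Knoll: 16+9+17+6+15+11 = 74
Knoll-Easton-Fern-Larch-Juniper-Maris-Knoll: 16+9+17+21+15+4 = 82
Knoll-Easton-Fern-Juniper-Maris-Larch-Knoll: 16+9+4+15+6+10 = 60
Knoll-Easton-Fern-Juniper-Larch-Maris-Knoll: 16+9+4+21+6+4 = 60
Knoll-Easton-Maris-Fern-Larch-Juniper-Knoll: 16+14+11+17+21+11 = 90
Knoll-Easton-Maris-Fern-Juniper-Larch-Knoll: 16+14+11+4+21+10 = 76
Knoll-Easton-Maris-Larch-Fern-Juniper-Knoll: 16+14+6+17+4+11 = 68
Knoll-Easton-Maris-Larch-Juniper-Fern-Knoll: 16+14+6+21+4+7 = 68
Knoll-Easton-Maris-Juniper-Fern-Larch-Knoll: 16+14+15+4+17+10 = 76
Knoll-Easton-Maris-Juniper-Larch-Fern-Knoll: 16+14+15+21+17+7 = 90
Knoll-Easton-Larch-Fern-Maris-Juniper-Knoll: 16+20+17+11+15+11 = 90
Knoll-Easton-Larch-Fern-Juniper-Maris-Knoll: 16+20+17+4+15+4 = 76
… (46 more)
Knoll-Fern-Juniper-Easton-Maris-Larch-Knoll: 7+4+5+14+6+10 = 46  ← best
The minimum is 46.
One optimal route: Knoll → Fern → Juniper → Easton → Maris → Larch → Knoll (or its reverse).

Shortest round trip = 46.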